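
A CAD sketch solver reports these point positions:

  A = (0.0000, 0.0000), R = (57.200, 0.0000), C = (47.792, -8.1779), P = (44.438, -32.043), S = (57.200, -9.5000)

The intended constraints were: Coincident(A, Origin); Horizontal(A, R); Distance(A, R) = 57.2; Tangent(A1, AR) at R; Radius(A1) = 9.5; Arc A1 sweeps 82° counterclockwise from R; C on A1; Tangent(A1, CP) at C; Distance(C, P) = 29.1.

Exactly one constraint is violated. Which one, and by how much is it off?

Distance(C, P) = 29.1 — off by 5.00.

A = (0.00, 0.00) ✓; A.y = 0.00, R.y = 0.00 ✓; |AR| = 57.20 ✓; ∠(SR, RA) = 90.00° ✓; |SR| = 9.500 ✓; bearing(S→C) − bearing(S→R) = 82.00° ✓; |SC| = 9.500 ✓; ∠(SC, CP) = 90.00° ✓; |CP| = 24.10 ✗.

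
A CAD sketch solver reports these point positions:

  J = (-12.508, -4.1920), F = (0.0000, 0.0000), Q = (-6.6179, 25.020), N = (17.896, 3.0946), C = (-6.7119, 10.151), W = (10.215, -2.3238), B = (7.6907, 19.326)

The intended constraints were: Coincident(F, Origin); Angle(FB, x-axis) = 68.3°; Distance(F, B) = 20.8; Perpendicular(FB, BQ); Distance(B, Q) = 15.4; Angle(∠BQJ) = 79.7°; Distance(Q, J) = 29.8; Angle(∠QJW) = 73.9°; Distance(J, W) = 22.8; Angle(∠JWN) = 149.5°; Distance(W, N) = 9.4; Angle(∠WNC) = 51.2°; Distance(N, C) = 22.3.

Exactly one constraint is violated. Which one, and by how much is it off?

Distance(N, C) = 22.3 — off by 3.30.

F = (0.00, 0.00) ✓; FB at 68.30° ✓; |FB| = 20.80 ✓; ∠(FB, BQ) = 90.00° ✓; |BQ| = 15.40 ✓; ∠BQJ = 79.70° ✓; |QJ| = 29.80 ✓; ∠QJW = 73.90° ✓; |JW| = 22.80 ✓; ∠JWN = 149.5° ✓; |WN| = 9.400 ✓; ∠WNC = 51.20° ✓; |NC| = 25.60 ✗.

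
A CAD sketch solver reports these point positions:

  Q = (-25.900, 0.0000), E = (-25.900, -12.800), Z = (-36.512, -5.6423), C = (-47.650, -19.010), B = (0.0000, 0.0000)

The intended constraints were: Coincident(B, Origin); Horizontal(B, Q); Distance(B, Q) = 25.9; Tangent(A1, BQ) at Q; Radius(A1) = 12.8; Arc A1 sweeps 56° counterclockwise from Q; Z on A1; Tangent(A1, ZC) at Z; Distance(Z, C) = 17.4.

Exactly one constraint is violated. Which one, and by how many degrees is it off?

Tangent(A1, ZC) at Z — off by 5.80°.

B = (0.00, 0.00) ✓; B.y = 0.00, Q.y = 0.00 ✓; |BQ| = 25.90 ✓; ∠(EQ, QB) = 90.00° ✓; |EQ| = 12.80 ✓; bearing(E→Z) − bearing(E→Q) = 56.00° ✓; |EZ| = 12.80 ✓; ∠(EZ, ZC) = 95.80° ✗; |ZC| = 17.40 ✓.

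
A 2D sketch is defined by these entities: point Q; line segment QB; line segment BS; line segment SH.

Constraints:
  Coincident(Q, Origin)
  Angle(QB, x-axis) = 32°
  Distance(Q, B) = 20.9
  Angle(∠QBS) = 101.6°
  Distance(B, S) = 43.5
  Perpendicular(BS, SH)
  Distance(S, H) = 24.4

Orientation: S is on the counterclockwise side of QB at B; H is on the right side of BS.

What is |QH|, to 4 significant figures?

65.49

Q is at the origin; QB runs at 32.0° with length 20.9, so B = 20.9·(cos 32.0°, sin 32.0°) = (17.72, 11.08). ∠QBS = 101.6°, so BS runs at 32.0° + (180° − 101.6°) = 110.4° from the x-axis; with |BS| = 43.5, S = B + 43.5·(cos 110.4°, sin 110.4°) = (2.561, 51.85). The perpendicularity gives SH at right angles to BS; with |SH| = 24.4 on the right of BS, H = S + 24.4·(0.9373, 0.3486) = (25.43, 60.35). Then |QH| = |H − Q| = 65.49.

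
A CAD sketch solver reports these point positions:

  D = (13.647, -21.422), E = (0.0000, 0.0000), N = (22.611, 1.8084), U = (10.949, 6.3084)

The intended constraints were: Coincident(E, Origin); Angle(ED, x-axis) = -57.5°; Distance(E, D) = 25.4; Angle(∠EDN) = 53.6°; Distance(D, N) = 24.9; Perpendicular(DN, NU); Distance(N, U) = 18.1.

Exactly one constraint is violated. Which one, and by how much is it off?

Distance(N, U) = 18.1 — off by 5.60.

E = (0.00, 0.00) ✓; ED at -57.50° ✓; |ED| = 25.40 ✓; ∠EDN = 53.60° ✓; |DN| = 24.90 ✓; ∠(DN, NU) = 90.00° ✓; |NU| = 12.50 ✗.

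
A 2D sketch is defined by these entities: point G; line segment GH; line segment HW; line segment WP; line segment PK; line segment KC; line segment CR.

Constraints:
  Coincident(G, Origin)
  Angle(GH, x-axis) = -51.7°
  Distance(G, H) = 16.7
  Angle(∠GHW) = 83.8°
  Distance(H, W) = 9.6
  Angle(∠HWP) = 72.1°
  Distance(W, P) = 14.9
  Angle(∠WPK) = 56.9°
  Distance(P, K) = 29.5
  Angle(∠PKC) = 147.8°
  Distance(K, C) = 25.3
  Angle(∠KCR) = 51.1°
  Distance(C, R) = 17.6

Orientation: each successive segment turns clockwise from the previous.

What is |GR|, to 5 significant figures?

41.262

G is at the origin; GH runs at -51.7° with length 16.7, so H = (10.350, -13.106). ∠GHW = 83.8° gives HW at -147.90° from the x-axis; with |HW| = 9.6, W = (2.2179, -18.207). ∠HWP = 72.1° gives WP at 104.20° from the x-axis; with |WP| = 14.9, P = (-1.4371, -3.7625). ∠WPK = 56.9° gives PK at -18.900° from the x-axis; with |PK| = 29.5, K = (26.472, -13.318). ∠PKC = 147.8° gives KC at -51.100° from the x-axis; with |KC| = 25.3, C = (42.360, -33.008). ∠KCR = 51.1° gives CR at -180.00° from the x-axis; with |CR| = 17.6, R = (24.760, -33.008). Then |GR| = |R − G| = 41.262.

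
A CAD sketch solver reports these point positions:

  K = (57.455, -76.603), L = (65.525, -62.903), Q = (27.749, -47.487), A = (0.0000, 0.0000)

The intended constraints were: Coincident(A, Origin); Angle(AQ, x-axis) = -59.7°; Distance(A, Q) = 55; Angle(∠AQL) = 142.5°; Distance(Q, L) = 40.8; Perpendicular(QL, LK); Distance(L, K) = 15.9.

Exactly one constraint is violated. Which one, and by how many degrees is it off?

Perpendicular(QL, LK) — off by 8.30°.

A = (0.00, 0.00) ✓; AQ at -59.70° ✓; |AQ| = 55.00 ✓; ∠AQL = 142.5° ✓; |QL| = 40.80 ✓; ∠(QL, LK) = 98.30° ✗; |LK| = 15.90 ✓.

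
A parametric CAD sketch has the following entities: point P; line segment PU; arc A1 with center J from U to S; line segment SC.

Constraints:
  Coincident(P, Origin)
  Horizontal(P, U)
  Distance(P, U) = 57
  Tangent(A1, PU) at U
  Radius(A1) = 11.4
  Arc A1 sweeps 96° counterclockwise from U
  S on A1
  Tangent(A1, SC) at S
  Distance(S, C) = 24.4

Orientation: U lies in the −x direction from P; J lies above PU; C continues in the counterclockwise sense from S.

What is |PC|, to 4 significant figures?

60.69

P is at the origin; P and U share the same y with |PU| = 57.0 and U on the −x side, so U = (-57.00, 0.000). Since A1 is tangent to PU there, JU ⟂ PU, so J = U + (0, 11.4) = (-57.00, 11.40). On A1, U sits at bearing -90° from J; a 96° counterclockwise sweep puts S at bearing 6°, so S = J + 11.4·(cos 6°, sin 6°) = (-45.66, 12.59). The tangent condition forces JS to be normal to SC, so SC runs along (−sin 6°, cos 6°); with |SC| = 24.4, C = (-48.21, 36.86). Then |PC| = |C − P| = 60.69.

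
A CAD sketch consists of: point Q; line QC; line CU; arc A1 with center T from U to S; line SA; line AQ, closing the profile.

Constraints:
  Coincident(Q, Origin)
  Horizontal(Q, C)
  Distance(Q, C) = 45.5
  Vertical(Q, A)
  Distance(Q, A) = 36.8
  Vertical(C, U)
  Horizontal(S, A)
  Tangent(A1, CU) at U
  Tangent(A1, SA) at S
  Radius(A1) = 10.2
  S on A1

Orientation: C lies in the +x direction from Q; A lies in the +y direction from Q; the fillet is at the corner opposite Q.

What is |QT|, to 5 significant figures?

44.200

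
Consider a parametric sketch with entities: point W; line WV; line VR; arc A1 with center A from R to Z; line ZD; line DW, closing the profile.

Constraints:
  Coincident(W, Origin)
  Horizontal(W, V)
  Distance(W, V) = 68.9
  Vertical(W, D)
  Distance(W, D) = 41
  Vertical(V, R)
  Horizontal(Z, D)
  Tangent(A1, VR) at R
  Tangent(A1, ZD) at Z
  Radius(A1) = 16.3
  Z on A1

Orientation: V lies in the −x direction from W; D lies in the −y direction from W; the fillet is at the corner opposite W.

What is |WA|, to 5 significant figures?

58.111

W is at the origin; WV is horizontal with |WV| = 68.9 and V on the −x side, so V = (-68.900, 0.0000). WD is vertical with |WD| = 41.0 and D on the −y side, so D = (0.0000, -41.000). The virtual corner opposite W is at (-68.900, -41.000). Tangency of A1 to VR means the radius AR is perpendicular to VR and A1 meets ZD tangentially, so AZ is at right angles to ZD, with radius 16.3, so the center A sits 16.3 in from both sides at A = (-52.600, -24.700). Then |WA| = |A − W| = 58.111.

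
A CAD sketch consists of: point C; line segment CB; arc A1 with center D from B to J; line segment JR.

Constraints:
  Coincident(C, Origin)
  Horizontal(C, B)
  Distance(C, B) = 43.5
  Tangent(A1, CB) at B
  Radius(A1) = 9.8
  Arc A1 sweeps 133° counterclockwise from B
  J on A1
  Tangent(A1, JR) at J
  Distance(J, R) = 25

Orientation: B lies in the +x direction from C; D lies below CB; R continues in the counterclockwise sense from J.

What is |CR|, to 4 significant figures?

63.71

On A1, B sits at bearing 90° from D; a 133° counterclockwise sweep puts J at bearing 223°, so J = D + 9.8·(cos 223°, sin 223°) = (36.33, -16.48). Since A1 is tangent to JR there, DJ ⟂ JR, so JR runs along (−sin 223°, cos 223°); with |JR| = 25.0, R = (53.38, -34.77). Then |CR| = |R − C| = 63.71.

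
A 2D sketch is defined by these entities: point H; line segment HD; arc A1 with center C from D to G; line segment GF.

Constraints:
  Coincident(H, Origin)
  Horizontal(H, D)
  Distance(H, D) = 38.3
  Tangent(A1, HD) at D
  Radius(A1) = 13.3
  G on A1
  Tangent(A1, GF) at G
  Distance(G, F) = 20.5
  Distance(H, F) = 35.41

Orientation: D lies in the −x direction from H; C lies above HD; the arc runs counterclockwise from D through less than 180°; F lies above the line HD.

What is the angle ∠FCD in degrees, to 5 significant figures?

130.97°

Checks: |CG| = 13.30 ✓; ∠(CG, GF) = 90.00° ✓; |GF| = 20.50 ✓; |HF| = 35.41 ✓.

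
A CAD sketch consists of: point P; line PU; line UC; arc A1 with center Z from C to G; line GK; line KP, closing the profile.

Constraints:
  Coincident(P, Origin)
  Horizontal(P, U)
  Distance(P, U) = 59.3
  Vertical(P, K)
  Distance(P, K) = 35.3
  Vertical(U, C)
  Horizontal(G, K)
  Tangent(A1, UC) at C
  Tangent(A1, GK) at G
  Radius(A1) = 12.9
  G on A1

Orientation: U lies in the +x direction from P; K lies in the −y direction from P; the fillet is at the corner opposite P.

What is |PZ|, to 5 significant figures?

51.524

P is at the origin; PU is horizontal with |PU| = 59.3 and U on the +x side, so U = (59.300, 0.0000). PK is vertical with |PK| = 35.3 and K on the −y side, so K = (0.0000, -35.300). The virtual corner opposite P is at (59.300, -35.300). A1 meets UC tangentially, so ZC is at right angles to UC and the tangent condition forces ZG to be normal to GK, with radius 12.9, so the center Z sits 12.9 in from both sides at Z = (46.400, -22.400). Then |PZ| = |Z − P| = 51.524.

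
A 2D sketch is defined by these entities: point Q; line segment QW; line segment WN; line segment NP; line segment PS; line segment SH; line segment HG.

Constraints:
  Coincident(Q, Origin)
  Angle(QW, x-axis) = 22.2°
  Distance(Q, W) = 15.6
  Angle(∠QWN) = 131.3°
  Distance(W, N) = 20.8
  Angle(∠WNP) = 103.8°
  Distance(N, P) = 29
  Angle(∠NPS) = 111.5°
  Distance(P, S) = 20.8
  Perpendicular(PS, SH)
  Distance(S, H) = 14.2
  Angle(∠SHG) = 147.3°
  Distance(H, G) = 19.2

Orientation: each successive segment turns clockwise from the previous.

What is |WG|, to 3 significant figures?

9.56

Q is at the origin; QW runs at 22.2° with length 15.6, so W = (14.4, 5.89). ∠QWN = 131.3° gives WN at -26.5° from the x-axis; with |WN| = 20.8, N = (33.1, -3.39). ∠WNP = 103.8° gives NP at -103° from the x-axis; with |NP| = 29.0, P = (26.7, -31.7). ∠NPS = 111.5° gives PS at -171° from the x-axis; with |PS| = 20.8, S = (6.13, -34.9). The perpendicularity gives SH at right angles to PS, so SH runs at 98.8°; with |SH| = 14.2, H = (3.96, -20.8). ∠SHG = 147.3° gives HG at 66.1° from the x-axis; with |HG| = 19.2, G = (11.7, -3.27). Then |WG| = |G − W| = 9.56.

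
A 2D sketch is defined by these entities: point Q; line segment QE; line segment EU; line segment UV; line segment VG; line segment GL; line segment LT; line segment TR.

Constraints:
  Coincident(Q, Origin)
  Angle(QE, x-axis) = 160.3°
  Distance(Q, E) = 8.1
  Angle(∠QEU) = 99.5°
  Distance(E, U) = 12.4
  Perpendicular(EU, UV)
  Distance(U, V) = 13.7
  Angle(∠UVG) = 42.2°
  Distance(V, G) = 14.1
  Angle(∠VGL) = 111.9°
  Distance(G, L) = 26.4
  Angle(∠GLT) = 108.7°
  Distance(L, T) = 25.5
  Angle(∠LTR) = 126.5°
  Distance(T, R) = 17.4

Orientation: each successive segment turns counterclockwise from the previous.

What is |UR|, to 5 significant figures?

35.937

∠GLT = 108.7° gives LT at -112.00° from the x-axis; with |LT| = 25.5, T = (-42.122, -23.537). ∠LTR = 126.5° gives TR at -58.500° from the x-axis; with |TR| = 17.4, R = (-33.031, -38.373). Then |UR| = |R − U| = 35.937.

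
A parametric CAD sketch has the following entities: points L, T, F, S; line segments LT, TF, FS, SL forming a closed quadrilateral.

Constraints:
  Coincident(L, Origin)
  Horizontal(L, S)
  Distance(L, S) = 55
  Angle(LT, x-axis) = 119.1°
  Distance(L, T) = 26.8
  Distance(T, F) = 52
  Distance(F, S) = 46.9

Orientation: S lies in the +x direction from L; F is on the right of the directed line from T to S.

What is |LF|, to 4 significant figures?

25.21

L is at the origin; L and S share the same y with |LS| = 55.0 and S in +x, so S = (55.0, 0). LT runs at 119.1° with |LT| = 26.8, so T = (-13.03, 23.42). F is determined by |TF| = 52.0 and |FS| = 46.9 together: it lies at the intersection of circle(T, 52.0) and circle(S, 46.9). With |TS| = 71.95, the foot of the radical line on TS is 39.48 from T and the perpendicular offset is √(52.0² − 39.48²) = 33.84. Taking the right-of-TS solution: F = (13.28, -21.43).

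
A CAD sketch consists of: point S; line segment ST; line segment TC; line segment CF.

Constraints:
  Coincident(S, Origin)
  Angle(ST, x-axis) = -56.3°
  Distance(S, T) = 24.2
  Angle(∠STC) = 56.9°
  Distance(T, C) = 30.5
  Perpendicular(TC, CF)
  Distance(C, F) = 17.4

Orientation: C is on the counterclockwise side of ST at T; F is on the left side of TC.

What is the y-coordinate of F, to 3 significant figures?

14.8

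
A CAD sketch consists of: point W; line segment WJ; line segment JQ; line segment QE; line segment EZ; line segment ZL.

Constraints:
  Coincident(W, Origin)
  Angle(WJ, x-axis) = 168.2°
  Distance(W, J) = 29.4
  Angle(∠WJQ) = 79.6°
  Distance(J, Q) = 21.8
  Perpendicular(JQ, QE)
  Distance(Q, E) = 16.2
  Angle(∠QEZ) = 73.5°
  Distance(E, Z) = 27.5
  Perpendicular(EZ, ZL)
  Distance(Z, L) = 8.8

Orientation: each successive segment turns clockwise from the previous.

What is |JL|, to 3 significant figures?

2.07

W is at the origin; WJ runs at 168.2° with length 29.4, so J = (-28.8, 6.01). ∠WJQ = 79.6° gives JQ at 67.8° from the x-axis; with |JQ| = 21.8, Q = (-20.5, 26.2). JQ ⟂ QE, so QE runs at -22.2°; with |QE| = 16.2, E = (-5.54, 20.1). ∠QEZ = 73.5° gives EZ at -129° from the x-axis; with |EZ| = 27.5, Z = (-22.7, -1.39). EZ is perpendicular to ZL, so ZL runs at 141°; with |ZL| = 8.8, L = (-29.6, 4.12). Then |JL| = |L − J| = 2.07.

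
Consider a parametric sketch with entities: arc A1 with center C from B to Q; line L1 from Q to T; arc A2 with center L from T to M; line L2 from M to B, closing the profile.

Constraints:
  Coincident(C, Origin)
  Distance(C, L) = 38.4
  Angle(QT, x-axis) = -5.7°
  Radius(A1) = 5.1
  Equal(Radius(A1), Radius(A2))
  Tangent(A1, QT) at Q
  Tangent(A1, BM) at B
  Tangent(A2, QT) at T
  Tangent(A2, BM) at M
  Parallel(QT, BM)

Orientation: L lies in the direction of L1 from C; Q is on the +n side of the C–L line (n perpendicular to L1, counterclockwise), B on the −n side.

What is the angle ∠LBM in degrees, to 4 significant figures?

7.565°

The slot axis is L1's direction at -5.7°, so u = (cos -5.7°, sin -5.7°) = (0.9951, -0.09932) and n = (−sin -5.7°, cos -5.7°) = (0.09932, 0.9951). C is at the origin and L lies 38.4 along u from C, so L = 38.4·u = (38.21, -3.814). Tangency of A1 to both parallel lines with radius 5.1 puts Q and B at C ± 5.1·n: Q = (0.5065, 5.075), B = (-0.5065, -5.075). Equal radii place T and M the same way about L: T = L + 5.1·n = (38.72, 1.261), M = L − 5.1·n = (37.70, -8.889). Then cos ∠LBM = BL·BM / (|BL||BM|), giving 7.565°.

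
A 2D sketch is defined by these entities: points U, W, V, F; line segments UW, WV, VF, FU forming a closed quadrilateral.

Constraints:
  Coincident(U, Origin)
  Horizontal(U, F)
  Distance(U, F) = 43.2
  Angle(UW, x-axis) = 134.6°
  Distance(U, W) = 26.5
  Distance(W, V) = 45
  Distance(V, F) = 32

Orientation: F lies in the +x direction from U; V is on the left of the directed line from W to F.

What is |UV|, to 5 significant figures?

37.114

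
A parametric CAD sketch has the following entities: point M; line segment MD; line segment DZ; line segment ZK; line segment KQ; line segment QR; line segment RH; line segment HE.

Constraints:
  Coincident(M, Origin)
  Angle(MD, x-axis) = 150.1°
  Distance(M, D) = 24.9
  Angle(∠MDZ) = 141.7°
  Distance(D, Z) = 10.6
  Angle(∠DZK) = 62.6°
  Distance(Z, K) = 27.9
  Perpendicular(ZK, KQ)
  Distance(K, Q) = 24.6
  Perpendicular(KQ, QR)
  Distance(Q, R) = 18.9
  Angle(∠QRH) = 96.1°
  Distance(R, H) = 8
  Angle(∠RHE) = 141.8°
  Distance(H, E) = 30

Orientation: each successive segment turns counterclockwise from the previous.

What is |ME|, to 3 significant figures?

28.6

∠QRH = 96.1° gives RH at -150° from the x-axis; with |RH| = 8.0, H = (-13.8, 14.0). ∠RHE = 141.8° gives HE at -112° from the x-axis; with |HE| = 30.0, E = (-25.1, -13.8). Then |ME| = |E − M| = 28.6.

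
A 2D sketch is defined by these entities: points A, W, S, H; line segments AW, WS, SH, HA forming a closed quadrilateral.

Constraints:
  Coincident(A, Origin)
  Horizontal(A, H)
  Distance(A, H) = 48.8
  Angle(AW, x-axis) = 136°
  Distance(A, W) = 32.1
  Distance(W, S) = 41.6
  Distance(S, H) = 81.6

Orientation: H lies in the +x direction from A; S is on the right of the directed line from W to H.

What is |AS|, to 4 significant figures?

35.86

Checks: |WS| = 41.60 ✓; |SH| = 81.60 ✓.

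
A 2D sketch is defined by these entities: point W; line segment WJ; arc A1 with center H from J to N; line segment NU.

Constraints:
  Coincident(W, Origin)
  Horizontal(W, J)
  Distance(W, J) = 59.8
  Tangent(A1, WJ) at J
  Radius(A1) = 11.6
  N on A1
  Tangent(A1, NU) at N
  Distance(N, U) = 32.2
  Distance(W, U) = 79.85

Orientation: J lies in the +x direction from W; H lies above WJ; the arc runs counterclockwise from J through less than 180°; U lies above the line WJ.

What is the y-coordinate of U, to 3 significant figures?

45.3

Checks: |HN| = 11.60 ✓; ∠(HN, NU) = 90.00° ✓; |NU| = 32.20 ✓; |WU| = 79.85 ✓.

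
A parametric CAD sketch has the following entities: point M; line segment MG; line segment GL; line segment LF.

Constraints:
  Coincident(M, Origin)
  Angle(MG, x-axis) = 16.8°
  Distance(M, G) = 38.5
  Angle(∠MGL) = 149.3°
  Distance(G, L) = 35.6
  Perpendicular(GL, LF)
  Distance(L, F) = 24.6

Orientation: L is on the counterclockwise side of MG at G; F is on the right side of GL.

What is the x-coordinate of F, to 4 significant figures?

79.04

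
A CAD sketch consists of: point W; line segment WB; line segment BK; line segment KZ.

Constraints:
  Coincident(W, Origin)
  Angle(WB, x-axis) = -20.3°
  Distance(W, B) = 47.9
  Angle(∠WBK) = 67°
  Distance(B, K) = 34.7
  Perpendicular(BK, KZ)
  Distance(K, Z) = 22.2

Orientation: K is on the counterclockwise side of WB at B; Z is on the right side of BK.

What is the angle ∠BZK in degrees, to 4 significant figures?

57.39°

W is at the origin; WB runs at -20.3° with length 47.9, so B = 47.9·(cos -20.3°, sin -20.3°) = (44.92, -16.62). ∠WBK = 67.0°, so BK runs at -20.3° + (180° − 67.0°) = 92.70° from the x-axis; with |BK| = 34.7, K = B + 34.7·(cos 92.70°, sin 92.70°) = (43.29, 18.04). The perpendicularity gives KZ at right angles to BK; with |KZ| = 22.2 on the right of BK, Z = K + 22.2·(0.9989, 0.04711) = (65.47, 19.09). Then cos ∠BZK = ZB·ZK / (|ZB||ZK|), giving 57.39°.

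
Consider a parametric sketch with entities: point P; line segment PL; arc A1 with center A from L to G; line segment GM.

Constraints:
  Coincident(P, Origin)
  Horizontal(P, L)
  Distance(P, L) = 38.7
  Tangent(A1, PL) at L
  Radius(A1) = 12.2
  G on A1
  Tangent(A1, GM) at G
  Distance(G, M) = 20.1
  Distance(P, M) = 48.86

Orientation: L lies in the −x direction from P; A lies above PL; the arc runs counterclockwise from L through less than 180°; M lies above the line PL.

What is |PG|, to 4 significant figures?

31.68

Checks: |AG| = 12.20 ✓; ∠(AG, GM) = 90.00° ✓; |GM| = 20.10 ✓; |PM| = 48.86 ✓.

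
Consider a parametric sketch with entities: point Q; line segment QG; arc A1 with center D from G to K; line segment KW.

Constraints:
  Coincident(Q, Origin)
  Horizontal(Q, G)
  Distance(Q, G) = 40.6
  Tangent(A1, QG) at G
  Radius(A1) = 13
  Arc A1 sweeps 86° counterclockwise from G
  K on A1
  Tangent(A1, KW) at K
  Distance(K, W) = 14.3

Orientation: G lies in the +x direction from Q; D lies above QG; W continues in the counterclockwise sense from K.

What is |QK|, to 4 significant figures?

54.92

Q is at the origin; Q and G share the same y with |QG| = 40.6 and G on the +x side, so G = (40.60, 0.000). A1 meets QG tangentially, so DG is at right angles to QG, so D = G + (0, 13) = (40.60, 13.00). On A1, G sits at bearing -90° from D; an 86° counterclockwise sweep puts K at bearing -4°, so K = D + 13.0·(cos -4°, sin -4°) = (53.57, 12.09). Then |QK| = |K − Q| = 54.92.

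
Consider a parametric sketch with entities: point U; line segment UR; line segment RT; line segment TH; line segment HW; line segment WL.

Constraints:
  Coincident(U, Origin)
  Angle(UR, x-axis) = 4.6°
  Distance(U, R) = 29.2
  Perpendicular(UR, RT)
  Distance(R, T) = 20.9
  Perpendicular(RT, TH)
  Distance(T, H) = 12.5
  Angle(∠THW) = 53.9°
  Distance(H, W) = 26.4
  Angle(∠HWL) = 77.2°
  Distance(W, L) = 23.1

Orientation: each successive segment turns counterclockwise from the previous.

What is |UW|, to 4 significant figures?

32.26

U is at the origin; UR runs at 4.6° with length 29.2, so R = (29.11, 2.342). The perpendicularity gives RT at right angles to UR, so RT runs at 94.60°; with |RT| = 20.9, T = (27.43, 23.17). The perpendicularity gives TH at right angles to RT, so TH runs at -175.4°; with |TH| = 12.5, H = (14.97, 22.17). ∠THW = 53.9° gives HW at -49.30° from the x-axis; with |HW| = 26.4, W = (32.19, 2.157). Then |UW| = |W − U| = 32.26.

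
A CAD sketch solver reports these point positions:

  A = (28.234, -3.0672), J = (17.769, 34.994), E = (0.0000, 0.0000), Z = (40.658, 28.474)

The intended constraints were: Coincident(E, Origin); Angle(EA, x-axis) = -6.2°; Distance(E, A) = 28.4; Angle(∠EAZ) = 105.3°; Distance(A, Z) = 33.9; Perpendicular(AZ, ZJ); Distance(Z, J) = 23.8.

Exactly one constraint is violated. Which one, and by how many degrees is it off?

Perpendicular(AZ, ZJ) — off by 5.60°.

E = (0.00, 0.00) ✓; EA at -6.200° ✓; |EA| = 28.40 ✓; ∠EAZ = 105.3° ✓; |AZ| = 33.90 ✓; ∠(AZ, ZJ) = 95.60° ✗; |ZJ| = 23.80 ✓.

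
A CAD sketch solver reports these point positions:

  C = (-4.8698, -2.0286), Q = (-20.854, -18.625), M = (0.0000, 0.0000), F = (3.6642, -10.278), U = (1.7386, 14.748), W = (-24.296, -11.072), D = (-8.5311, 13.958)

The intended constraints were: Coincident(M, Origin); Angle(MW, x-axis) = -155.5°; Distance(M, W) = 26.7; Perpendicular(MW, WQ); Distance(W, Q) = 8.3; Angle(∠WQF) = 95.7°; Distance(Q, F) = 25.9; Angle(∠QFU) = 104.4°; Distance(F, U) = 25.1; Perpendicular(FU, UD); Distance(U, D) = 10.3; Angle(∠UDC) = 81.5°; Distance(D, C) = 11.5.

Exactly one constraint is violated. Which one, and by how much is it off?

Distance(D, C) = 11.5 — off by 4.90.

M = (0.00, 0.00) ✓; MW at -155.5° ✓; |MW| = 26.70 ✓; ∠(MW, WQ) = 90.00° ✓; |WQ| = 8.300 ✓; ∠WQF = 95.70° ✓; |QF| = 25.90 ✓; ∠QFU = 104.4° ✓; |FU| = 25.10 ✓; ∠(FU, UD) = 90.00° ✓; |UD| = 10.30 ✓; ∠UDC = 81.50° ✓; |DC| = 16.40 ✗.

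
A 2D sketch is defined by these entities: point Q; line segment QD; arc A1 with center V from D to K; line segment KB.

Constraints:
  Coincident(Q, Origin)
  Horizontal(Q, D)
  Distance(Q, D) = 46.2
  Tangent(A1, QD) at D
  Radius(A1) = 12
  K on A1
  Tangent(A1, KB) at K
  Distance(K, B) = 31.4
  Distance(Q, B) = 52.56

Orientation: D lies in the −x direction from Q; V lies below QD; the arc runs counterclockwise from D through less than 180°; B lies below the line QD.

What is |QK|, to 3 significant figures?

58.2

Checks: |VK| = 12.00 ✓; ∠(VK, KB) = 90.00° ✓; |KB| = 31.40 ✓; |QB| = 52.56 ✓.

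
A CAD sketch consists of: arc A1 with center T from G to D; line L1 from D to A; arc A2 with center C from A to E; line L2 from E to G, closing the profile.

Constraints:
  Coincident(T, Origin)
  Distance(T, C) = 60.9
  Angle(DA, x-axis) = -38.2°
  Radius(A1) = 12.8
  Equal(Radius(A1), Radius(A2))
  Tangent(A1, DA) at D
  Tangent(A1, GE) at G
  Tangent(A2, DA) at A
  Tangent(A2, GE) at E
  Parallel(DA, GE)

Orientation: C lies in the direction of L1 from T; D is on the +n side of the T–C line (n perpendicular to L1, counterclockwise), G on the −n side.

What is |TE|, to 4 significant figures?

62.23

Tangency of A1 to both parallel lines with radius 12.8 puts D and G at T ± 12.8·n: D = (7.916, 10.06), G = (-7.916, -10.06). Equal radii place A and E the same way about C: A = C + 12.8·n = (55.77, -27.60), E = C − 12.8·n = (39.94, -47.72). Then |TE| = |E − T| = 62.23.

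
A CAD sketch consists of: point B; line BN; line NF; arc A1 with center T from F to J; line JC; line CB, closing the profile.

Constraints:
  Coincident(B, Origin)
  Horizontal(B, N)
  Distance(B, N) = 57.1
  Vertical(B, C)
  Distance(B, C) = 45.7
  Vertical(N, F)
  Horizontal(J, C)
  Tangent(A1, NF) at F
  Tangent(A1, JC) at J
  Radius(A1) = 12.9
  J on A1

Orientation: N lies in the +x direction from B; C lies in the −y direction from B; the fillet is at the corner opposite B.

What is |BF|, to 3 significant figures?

65.9

The virtual corner opposite B is at (57.1, -45.7). The tangent condition forces TF to be normal to NF and A1 meets JC tangentially, so TJ is at right angles to JC, with radius 12.9, so the center T sits 12.9 in from both sides at T = (44.2, -32.8). That places the tangent points at F = (57.1, -32.8) on NF and J = (44.2, -45.7) on JC. Then |BF| = |F − B| = 65.9.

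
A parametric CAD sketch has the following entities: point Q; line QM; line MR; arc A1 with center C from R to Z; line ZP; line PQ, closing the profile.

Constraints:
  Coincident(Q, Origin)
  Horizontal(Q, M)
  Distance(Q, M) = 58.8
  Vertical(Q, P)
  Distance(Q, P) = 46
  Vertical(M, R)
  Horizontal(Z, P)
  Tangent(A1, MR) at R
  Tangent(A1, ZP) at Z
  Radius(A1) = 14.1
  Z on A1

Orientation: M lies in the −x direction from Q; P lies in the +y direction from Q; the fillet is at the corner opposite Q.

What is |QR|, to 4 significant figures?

66.90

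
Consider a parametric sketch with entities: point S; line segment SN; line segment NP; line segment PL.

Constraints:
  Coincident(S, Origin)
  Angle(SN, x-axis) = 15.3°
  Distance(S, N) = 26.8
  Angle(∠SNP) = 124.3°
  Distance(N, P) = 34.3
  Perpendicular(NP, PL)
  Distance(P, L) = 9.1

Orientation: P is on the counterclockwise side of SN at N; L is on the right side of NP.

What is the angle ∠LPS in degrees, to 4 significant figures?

114.1°

S is at the origin; SN runs at 15.3° with length 26.8, so N = 26.8·(cos 15.3°, sin 15.3°) = (25.85, 7.072). ∠SNP = 124.3°, so NP runs at 15.3° + (180° − 124.3°) = 71.00° from the x-axis; with |NP| = 34.3, P = N + 34.3·(cos 71.00°, sin 71.00°) = (37.02, 39.50). The perpendicularity gives PL at right angles to NP; with |PL| = 9.1 on the right of NP, L = P + 9.1·(0.9455, -0.3256) = (45.62, 36.54). Then cos ∠LPS = PL·PS / (|PL||PS|), giving 114.1°.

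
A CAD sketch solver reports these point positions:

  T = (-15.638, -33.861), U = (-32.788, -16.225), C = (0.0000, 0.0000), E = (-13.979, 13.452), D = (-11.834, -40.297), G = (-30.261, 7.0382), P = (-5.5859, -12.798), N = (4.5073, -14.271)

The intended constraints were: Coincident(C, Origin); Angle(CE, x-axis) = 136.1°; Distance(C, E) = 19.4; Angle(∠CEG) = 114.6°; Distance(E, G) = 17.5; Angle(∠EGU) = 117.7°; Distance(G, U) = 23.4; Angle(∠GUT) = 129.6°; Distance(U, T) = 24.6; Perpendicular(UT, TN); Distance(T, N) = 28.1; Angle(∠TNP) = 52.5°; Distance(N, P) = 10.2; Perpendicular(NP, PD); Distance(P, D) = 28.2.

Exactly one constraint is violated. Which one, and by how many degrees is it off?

Perpendicular(NP, PD) — off by 4.50°.

C = (0.00, 0.00) ✓; CE at 136.1° ✓; |CE| = 19.40 ✓; ∠CEG = 114.6° ✓; |EG| = 17.50 ✓; ∠EGU = 117.7° ✓; |GU| = 23.40 ✓; ∠GUT = 129.6° ✓; |UT| = 24.60 ✓; ∠(UT, TN) = 90.00° ✓; |TN| = 28.10 ✓; ∠TNP = 52.50° ✓; |NP| = 10.20 ✓; ∠(NP, PD) = 85.50° ✗; |PD| = 28.20 ✓.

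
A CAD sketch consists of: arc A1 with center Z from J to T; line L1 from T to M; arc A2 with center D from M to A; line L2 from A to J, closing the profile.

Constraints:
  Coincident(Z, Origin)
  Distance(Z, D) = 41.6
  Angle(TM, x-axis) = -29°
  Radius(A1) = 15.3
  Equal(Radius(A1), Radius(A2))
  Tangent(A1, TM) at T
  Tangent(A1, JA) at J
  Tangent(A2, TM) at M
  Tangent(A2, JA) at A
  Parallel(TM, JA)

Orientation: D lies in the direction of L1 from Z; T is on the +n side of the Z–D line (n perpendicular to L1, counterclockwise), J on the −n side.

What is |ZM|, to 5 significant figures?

44.324

The slot axis is L1's direction at -29.0°, so u = (cos -29.0°, sin -29.0°) = (0.87462, -0.48481) and n = (−sin -29.0°, cos -29.0°) = (0.48481, 0.87462). Z is at the origin and D lies 41.6 along u from Z, so D = 41.6·u = (36.384, -20.168). Tangency of A1 to both parallel lines with radius 15.3 puts T and J at Z ± 15.3·n: T = (7.4176, 13.382), J = (-7.4176, -13.382). Equal radii place M and A the same way about D: M = D + 15.3·n = (43.802, -6.7864), A = D − 15.3·n = (28.967, -33.550). Then |ZM| = |M − Z| = 44.324.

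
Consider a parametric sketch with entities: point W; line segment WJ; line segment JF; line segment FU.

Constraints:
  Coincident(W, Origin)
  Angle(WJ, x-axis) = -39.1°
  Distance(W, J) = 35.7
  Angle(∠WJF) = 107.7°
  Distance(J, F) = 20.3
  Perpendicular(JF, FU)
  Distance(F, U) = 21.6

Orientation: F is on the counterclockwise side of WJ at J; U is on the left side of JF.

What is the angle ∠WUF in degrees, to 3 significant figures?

112°

W is at the origin; WJ runs at -39.1° with length 35.7, so J = 35.7·(cos -39.1°, sin -39.1°) = (27.7, -22.5). ∠WJF = 107.7°, so JF runs at -39.1° + (180° − 107.7°) = 33.2° from the x-axis; with |JF| = 20.3, F = J + 20.3·(cos 33.2°, sin 33.2°) = (44.7, -11.4). JF is perpendicular to FU; with |FU| = 21.6 on the left of JF, U = F + 21.6·(-0.548, 0.837) = (32.9, 6.67). Then cos ∠WUF = UW·UF / (|UW||UF|), giving 112°.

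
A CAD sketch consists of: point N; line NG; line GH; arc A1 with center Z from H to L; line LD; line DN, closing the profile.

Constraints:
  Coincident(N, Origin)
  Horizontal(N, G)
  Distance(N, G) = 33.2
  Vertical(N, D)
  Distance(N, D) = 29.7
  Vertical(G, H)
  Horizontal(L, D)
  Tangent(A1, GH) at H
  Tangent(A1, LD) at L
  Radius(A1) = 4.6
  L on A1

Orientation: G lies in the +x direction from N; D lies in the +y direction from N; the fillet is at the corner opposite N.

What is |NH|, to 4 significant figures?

41.62

The virtual corner opposite N is at (33.20, 29.70). Tangency of A1 to GH means the radius ZH is perpendicular to GH and the tangent condition forces ZL to be normal to LD, with radius 4.6, so the center Z sits 4.6 in from both sides at Z = (28.60, 25.10). That places the tangent points at H = (33.20, 25.10) on GH and L = (28.60, 29.70) on LD. Then |NH| = |H − N| = 41.62.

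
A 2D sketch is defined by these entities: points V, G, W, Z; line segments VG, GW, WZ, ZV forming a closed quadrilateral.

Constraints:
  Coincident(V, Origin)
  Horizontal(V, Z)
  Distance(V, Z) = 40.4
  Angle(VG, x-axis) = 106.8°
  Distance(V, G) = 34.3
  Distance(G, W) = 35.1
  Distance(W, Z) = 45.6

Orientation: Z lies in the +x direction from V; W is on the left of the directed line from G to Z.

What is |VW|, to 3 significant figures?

48.7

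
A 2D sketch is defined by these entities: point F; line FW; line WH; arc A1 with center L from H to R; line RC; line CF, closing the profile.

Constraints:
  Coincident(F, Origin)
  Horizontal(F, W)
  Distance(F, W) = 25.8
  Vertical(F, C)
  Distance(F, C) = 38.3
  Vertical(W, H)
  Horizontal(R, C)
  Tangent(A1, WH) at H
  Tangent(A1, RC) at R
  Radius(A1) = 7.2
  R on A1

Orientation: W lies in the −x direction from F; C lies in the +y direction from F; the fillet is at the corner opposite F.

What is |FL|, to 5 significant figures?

36.238

F is at the origin; F and W share the same y with |FW| = 25.8 and W on the −x side, so W = (-25.800, 0.0000). FC is vertical with |FC| = 38.3 and C on the +y side, so C = (0.0000, 38.300). The virtual corner opposite F is at (-25.800, 38.300). Since A1 is tangent to WH there, LH ⟂ WH and A1 meets RC tangentially, so LR is at right angles to RC, with radius 7.2, so the center L sits 7.2 in from both sides at L = (-18.600, 31.100). Then |FL| = |L − F| = 36.238.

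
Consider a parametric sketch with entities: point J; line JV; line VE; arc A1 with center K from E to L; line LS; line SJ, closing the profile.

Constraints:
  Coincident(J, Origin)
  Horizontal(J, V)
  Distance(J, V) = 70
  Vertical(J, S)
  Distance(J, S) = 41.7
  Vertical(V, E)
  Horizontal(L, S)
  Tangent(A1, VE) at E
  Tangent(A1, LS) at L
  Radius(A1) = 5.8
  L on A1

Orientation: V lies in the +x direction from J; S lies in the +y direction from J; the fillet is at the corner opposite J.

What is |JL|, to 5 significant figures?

76.554

J is at the origin; JV is horizontal with |JV| = 70.0 and V on the +x side, so V = (70.000, 0.0000). J and S share the same x with |JS| = 41.7 and S on the +y side, so S = (0.0000, 41.700). The virtual corner opposite J is at (70.000, 41.700). A1 meets VE tangentially, so KE is at right angles to VE and A1 meets LS tangentially, so KL is at right angles to LS, with radius 5.8, so the center K sits 5.8 in from both sides at K = (64.200, 35.900). That places the tangent points at E = (70.000, 35.900) on VE and L = (64.200, 41.700) on LS. Then |JL| = |L − J| = 76.554.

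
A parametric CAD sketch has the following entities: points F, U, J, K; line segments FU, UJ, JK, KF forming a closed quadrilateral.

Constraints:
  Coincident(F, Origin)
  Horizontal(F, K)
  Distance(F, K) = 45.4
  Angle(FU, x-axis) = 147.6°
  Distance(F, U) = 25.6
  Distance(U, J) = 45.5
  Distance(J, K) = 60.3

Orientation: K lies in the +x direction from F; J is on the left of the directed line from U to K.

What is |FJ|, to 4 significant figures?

48.52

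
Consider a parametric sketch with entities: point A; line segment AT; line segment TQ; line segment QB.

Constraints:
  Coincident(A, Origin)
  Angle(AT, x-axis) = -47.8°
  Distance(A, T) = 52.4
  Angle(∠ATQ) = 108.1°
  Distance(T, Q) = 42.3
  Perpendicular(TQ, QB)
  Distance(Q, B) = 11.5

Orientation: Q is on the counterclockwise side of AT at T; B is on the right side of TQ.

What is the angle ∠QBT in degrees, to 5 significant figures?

74.791°

A is at the origin; AT runs at -47.8° with length 52.4, so T = 52.4·(cos -47.8°, sin -47.8°) = (35.198, -38.818). ∠ATQ = 108.1°, so TQ runs at -47.8° + (180° − 108.1°) = 24.100° from the x-axis; with |TQ| = 42.3, Q = T + 42.3·(cos 24.100°, sin 24.100°) = (73.811, -21.546). The perpendicularity gives QB at right angles to TQ; with |QB| = 11.5 on the right of TQ, B = Q + 11.5·(0.40833, -0.91283) = (78.507, -32.043). Then cos ∠QBT = BQ·BT / (|BQ||BT|), giving 74.791°.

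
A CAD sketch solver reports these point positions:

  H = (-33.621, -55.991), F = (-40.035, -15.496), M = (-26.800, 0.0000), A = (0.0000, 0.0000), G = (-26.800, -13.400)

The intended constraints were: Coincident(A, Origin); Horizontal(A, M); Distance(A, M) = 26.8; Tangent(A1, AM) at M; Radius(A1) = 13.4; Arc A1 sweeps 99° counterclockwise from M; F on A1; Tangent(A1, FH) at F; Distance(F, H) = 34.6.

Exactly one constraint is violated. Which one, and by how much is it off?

Distance(F, H) = 34.6 — off by 6.40.

A = (0.00, 0.00) ✓; A.y = 0.00, M.y = 0.00 ✓; |AM| = 26.80 ✓; ∠(GM, MA) = 90.00° ✓; |GM| = 13.40 ✓; bearing(G→F) − bearing(G→M) = 99.00° ✓; |GF| = 13.40 ✓; ∠(GF, FH) = 90.00° ✓; |FH| = 41.00 ✗.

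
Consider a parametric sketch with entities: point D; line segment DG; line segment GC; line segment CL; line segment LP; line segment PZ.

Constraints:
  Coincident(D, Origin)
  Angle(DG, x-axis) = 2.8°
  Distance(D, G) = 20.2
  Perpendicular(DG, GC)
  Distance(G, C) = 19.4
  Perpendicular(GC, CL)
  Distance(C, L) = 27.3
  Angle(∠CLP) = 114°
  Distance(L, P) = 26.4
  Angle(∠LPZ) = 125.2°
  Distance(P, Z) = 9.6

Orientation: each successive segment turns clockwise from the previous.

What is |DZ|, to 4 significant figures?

18.30

D is at the origin; DG runs at 2.8° with length 20.2, so G = (20.18, 0.9868). The perpendicularity gives GC at right angles to DG, so GC runs at -87.20°; with |GC| = 19.4, C = (21.12, -18.39). The perpendicularity gives CL at right angles to GC, so CL runs at -177.2°; with |CL| = 27.3, L = (-6.144, -19.72). ∠CLP = 114.0° gives LP at 116.8° from the x-axis; with |LP| = 26.4, P = (-18.05, 3.841). ∠LPZ = 125.2° gives PZ at 62.00° from the x-axis; with |PZ| = 9.6, Z = (-13.54, 12.32). Then |DZ| = |Z − D| = 18.30.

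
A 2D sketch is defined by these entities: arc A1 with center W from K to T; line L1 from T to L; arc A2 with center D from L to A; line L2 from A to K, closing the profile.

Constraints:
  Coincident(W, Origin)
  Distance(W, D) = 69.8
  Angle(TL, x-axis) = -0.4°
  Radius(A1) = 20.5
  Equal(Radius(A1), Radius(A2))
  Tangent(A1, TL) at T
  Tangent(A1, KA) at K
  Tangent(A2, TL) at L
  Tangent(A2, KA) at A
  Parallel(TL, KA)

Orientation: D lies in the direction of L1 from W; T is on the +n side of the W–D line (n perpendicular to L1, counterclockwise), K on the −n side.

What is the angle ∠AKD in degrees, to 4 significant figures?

16.37°

Tangency of A1 to both parallel lines with radius 20.5 puts T and K at W ± 20.5·n: T = (0.1431, 20.50), K = (-0.1431, -20.50). Equal radii place L and A the same way about D: L = D + 20.5·n = (69.94, 20.01), A = D − 20.5·n = (69.66, -20.99). Then cos ∠AKD = KA·KD / (|KA||KD|), giving 16.37°.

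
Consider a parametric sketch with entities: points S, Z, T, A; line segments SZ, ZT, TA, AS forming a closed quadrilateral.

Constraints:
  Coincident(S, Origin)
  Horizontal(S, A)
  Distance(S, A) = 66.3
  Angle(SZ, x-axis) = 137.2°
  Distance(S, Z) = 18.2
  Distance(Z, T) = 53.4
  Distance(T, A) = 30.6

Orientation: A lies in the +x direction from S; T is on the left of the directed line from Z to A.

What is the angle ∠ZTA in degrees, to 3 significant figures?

146°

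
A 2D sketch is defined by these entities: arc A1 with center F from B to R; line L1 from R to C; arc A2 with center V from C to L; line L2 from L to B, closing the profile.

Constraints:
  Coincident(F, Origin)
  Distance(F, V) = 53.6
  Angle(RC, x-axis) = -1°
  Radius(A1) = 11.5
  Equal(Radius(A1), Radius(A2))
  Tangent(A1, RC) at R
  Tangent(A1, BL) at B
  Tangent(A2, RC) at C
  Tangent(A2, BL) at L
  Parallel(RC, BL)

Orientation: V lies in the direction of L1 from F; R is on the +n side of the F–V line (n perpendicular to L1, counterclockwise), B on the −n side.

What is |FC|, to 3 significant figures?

54.8

The slot axis is L1's direction at -1.0°, so u = (cos -1.0°, sin -1.0°) = (1.00, -0.0175) and n = (−sin -1.0°, cos -1.0°) = (0.0175, 1.00). F is at the origin and V lies 53.6 along u from F, so V = 53.6·u = (53.6, -0.935). Tangency of A1 to both parallel lines with radius 11.5 puts R and B at F ± 11.5·n: R = (0.201, 11.5), B = (-0.201, -11.5). Equal radii place C and L the same way about V: C = V + 11.5·n = (53.8, 10.6), L = V − 11.5·n = (53.4, -12.4). Then |FC| = |C − F| = 54.8.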